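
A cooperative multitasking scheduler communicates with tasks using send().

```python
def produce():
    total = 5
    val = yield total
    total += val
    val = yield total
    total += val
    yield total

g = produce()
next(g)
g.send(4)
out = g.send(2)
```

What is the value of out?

Step 1: next() -> yield total=5.
Step 2: send(4) -> val=4, total = 5+4 = 9, yield 9.
Step 3: send(2) -> val=2, total = 9+2 = 11, yield 11.
Therefore out = 11.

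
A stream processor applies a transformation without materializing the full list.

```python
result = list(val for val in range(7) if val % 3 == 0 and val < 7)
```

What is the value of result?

Step 1: Filter range(7) where val % 3 == 0 and val < 7:
  val=0: both conditions met, included
  val=1: excluded (1 % 3 != 0)
  val=2: excluded (2 % 3 != 0)
  val=3: both conditions met, included
  val=4: excluded (4 % 3 != 0)
  val=5: excluded (5 % 3 != 0)
  val=6: both conditions met, included
Therefore result = [0, 3, 6].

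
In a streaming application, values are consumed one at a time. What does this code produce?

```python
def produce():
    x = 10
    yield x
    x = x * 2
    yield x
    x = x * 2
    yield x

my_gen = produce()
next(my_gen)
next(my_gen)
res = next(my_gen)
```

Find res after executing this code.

Step 1: Trace through generator execution:
  Yield 1: x starts at 10, yield 10
  Yield 2: x = 10 * 2 = 20, yield 20
  Yield 3: x = 20 * 2 = 40, yield 40
Step 2: First next() gets 10, second next() gets the second value, third next() yields 40.
Therefore res = 40.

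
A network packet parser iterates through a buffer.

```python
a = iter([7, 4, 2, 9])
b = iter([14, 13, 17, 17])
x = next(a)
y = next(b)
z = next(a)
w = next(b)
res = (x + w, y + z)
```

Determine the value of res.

Step 1: a iterates [7, 4, 2, 9], b iterates [14, 13, 17, 17].
Step 2: x = next(a) = 7, y = next(b) = 14.
Step 3: z = next(a) = 4, w = next(b) = 13.
Step 4: res = (7 + 13, 14 + 4) = (20, 18).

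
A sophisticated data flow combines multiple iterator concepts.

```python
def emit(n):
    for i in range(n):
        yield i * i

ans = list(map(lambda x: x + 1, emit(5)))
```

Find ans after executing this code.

Step 1: emit(5) yields squares: [0, 1, 4, 9, 16].
Step 2: map adds 1 to each: [1, 2, 5, 10, 17].
Therefore ans = [1, 2, 5, 10, 17].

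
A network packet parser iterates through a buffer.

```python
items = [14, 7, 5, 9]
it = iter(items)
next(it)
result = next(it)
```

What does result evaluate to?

Step 1: Create iterator over [14, 7, 5, 9].
Step 2: next() consumes 14.
Step 3: next() returns 7.
Therefore result = 7.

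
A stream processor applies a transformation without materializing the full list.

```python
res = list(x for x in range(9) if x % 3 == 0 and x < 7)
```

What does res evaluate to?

Step 1: Filter range(9) where x % 3 == 0 and x < 7:
  x=0: both conditions met, included
  x=1: excluded (1 % 3 != 0)
  x=2: excluded (2 % 3 != 0)
  x=3: both conditions met, included
  x=4: excluded (4 % 3 != 0)
  x=5: excluded (5 % 3 != 0)
  x=6: both conditions met, included
  x=7: excluded (7 % 3 != 0, 7 >= 7)
  x=8: excluded (8 % 3 != 0, 8 >= 7)
Therefore res = [0, 3, 6].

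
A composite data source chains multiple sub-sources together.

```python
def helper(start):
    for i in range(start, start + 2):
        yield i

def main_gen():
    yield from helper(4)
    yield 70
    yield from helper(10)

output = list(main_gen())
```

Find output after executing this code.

Step 1: main_gen() delegates to helper(4):
  yield 4
  yield 5
Step 2: yield 70
Step 3: Delegates to helper(10):
  yield 10
  yield 11
Therefore output = [4, 5, 70, 10, 11].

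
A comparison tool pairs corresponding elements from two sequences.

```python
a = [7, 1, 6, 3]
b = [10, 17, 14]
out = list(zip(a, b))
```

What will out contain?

Step 1: zip stops at shortest (len(a)=4, len(b)=3):
  Index 0: (7, 10)
  Index 1: (1, 17)
  Index 2: (6, 14)
Step 2: Last element of a (3) has no pair, dropped.
Therefore out = [(7, 10), (1, 17), (6, 14)].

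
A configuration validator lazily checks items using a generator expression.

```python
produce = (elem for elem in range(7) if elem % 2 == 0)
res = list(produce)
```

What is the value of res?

Step 1: Filter range(7) keeping only even values:
  elem=0: even, included
  elem=1: odd, excluded
  elem=2: even, included
  elem=3: odd, excluded
  elem=4: even, included
  elem=5: odd, excluded
  elem=6: even, included
Therefore res = [0, 2, 4, 6].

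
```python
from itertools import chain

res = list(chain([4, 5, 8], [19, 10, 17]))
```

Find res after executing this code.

Step 1: chain() concatenates iterables: [4, 5, 8] + [19, 10, 17].
Therefore res = [4, 5, 8, 19, 10, 17].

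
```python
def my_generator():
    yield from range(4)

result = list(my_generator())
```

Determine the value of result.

Step 1: yield from delegates to the iterable, yielding each element.
Step 2: Collected values: [0, 1, 2, 3].
Therefore result = [0, 1, 2, 3].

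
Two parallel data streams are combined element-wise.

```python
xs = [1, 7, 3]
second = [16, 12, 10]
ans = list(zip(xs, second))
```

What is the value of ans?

Step 1: zip pairs elements at same index:
  Index 0: (1, 16)
  Index 1: (7, 12)
  Index 2: (3, 10)
Therefore ans = [(1, 16), (7, 12), (3, 10)].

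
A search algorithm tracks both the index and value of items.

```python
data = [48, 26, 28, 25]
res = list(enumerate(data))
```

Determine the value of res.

Step 1: enumerate pairs each element with its index:
  (0, 48)
  (1, 26)
  (2, 28)
  (3, 25)
Therefore res = [(0, 48), (1, 26), (2, 28), (3, 25)].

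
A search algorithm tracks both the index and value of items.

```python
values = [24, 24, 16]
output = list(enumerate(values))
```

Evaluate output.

Step 1: enumerate pairs each element with its index:
  (0, 24)
  (1, 24)
  (2, 16)
Therefore output = [(0, 24), (1, 24), (2, 16)].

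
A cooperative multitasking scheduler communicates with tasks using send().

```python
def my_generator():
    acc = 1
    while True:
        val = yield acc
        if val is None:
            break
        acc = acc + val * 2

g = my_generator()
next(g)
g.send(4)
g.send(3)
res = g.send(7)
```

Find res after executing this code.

Step 1: next() -> yield acc=1.
Step 2: send(4) -> val=4, acc = 1 + 4*2 = 9, yield 9.
Step 3: send(3) -> val=3, acc = 9 + 3*2 = 15, yield 15.
Step 4: send(7) -> val=7, acc = 15 + 7*2 = 29, yield 29.
Therefore res = 29.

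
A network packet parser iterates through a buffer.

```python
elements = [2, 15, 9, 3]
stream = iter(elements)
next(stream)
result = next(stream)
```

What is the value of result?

Step 1: Create iterator over [2, 15, 9, 3].
Step 2: next() consumes 2.
Step 3: next() returns 15.
Therefore result = 15.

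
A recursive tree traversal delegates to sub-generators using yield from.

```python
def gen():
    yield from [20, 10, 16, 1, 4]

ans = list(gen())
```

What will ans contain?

Step 1: yield from delegates to the iterable, yielding each element.
Step 2: Collected values: [20, 10, 16, 1, 4].
Therefore ans = [20, 10, 16, 1, 4].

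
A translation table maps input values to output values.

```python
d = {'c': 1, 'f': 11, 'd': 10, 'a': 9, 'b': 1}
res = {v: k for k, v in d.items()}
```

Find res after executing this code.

Step 1: Invert dict (swap keys and values):
  'c': 1 -> 1: 'c'
  'f': 11 -> 11: 'f'
  'd': 10 -> 10: 'd'
  'a': 9 -> 9: 'a'
  'b': 1 -> 1: 'b'
Therefore res = {1: 'b', 11: 'f', 10: 'd', 9: 'a'}.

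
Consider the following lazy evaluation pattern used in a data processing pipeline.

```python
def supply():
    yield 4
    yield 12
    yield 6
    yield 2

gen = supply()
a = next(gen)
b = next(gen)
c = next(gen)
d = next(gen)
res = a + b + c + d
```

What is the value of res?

Step 1: Create generator and consume all values:
  a = next(gen) = 4
  b = next(gen) = 12
  c = next(gen) = 6
  d = next(gen) = 2
Step 2: res = 4 + 12 + 6 + 2 = 24.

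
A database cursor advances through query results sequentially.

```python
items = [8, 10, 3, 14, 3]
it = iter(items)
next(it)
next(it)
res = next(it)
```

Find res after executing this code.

Step 1: Create iterator over [8, 10, 3, 14, 3].
Step 2: next() consumes 8.
Step 3: next() consumes 10.
Step 4: next() returns 3.
Therefore res = 3.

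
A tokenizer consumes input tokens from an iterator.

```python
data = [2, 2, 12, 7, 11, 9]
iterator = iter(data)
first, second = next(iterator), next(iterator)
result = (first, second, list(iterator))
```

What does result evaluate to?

Step 1: Create iterator over [2, 2, 12, 7, 11, 9].
Step 2: first = 2, second = 2.
Step 3: Remaining elements: [12, 7, 11, 9].
Therefore result = (2, 2, [12, 7, 11, 9]).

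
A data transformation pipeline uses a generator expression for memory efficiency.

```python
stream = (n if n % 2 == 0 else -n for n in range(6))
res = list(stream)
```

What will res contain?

Step 1: For each n in range(6), yield n if even, else -n:
  n=0: even, yield 0
  n=1: odd, yield -1
  n=2: even, yield 2
  n=3: odd, yield -3
  n=4: even, yield 4
  n=5: odd, yield -5
Therefore res = [0, -1, 2, -3, 4, -5].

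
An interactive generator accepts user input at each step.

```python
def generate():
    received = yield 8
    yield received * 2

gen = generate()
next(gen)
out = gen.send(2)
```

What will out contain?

Step 1: next(gen) advances to first yield, producing 8.
Step 2: send(2) resumes, received = 2.
Step 3: yield received * 2 = 2 * 2 = 4.
Therefore out = 4.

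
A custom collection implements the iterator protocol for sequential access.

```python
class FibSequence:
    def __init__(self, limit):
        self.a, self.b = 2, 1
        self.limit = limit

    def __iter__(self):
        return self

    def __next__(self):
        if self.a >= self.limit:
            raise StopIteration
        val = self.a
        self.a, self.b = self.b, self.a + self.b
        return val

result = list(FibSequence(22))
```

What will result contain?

Step 1: Fibonacci-like sequence (a=2, b=1) until >= 22:
  Yield 2, then a,b = 1,3
  Yield 1, then a,b = 3,4
  Yield 3, then a,b = 4,7
  Yield 4, then a,b = 7,11
  Yield 7, then a,b = 11,18
  Yield 11, then a,b = 18,29
  Yield 18, then a,b = 29,47
Step 2: 29 >= 22, stop.
Therefore result = [2, 1, 3, 4, 7, 11, 18].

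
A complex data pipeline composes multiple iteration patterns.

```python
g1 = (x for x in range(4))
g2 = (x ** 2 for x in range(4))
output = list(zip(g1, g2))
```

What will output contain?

Step 1: g1 produces [0, 1, 2, 3].
Step 2: g2 produces [0, 1, 4, 9].
Step 3: zip pairs them: [(0, 0), (1, 1), (2, 4), (3, 9)].
Therefore output = [(0, 0), (1, 1), (2, 4), (3, 9)].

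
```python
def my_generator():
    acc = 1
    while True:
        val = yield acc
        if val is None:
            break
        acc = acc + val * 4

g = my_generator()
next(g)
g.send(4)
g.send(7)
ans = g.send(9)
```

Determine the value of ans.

Step 1: next() -> yield acc=1.
Step 2: send(4) -> val=4, acc = 1 + 4*4 = 17, yield 17.
Step 3: send(7) -> val=7, acc = 17 + 7*4 = 45, yield 45.
Step 4: send(9) -> val=9, acc = 45 + 9*4 = 81, yield 81.
Therefore ans = 81.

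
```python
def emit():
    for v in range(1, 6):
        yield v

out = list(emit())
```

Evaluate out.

Step 1: The generator yields each value from range(1, 6).
Step 2: list() consumes all yields: [1, 2, 3, 4, 5].
Therefore out = [1, 2, 3, 4, 5].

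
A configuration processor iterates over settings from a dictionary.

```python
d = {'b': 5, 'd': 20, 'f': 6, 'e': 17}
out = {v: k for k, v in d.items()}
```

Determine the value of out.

Step 1: Invert dict (swap keys and values):
  'b': 5 -> 5: 'b'
  'd': 20 -> 20: 'd'
  'f': 6 -> 6: 'f'
  'e': 17 -> 17: 'e'
Therefore out = {5: 'b', 20: 'd', 6: 'f', 17: 'e'}.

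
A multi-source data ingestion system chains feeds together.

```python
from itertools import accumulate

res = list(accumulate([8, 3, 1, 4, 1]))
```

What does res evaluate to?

Step 1: accumulate computes running sums:
  + 8 = 8
  + 3 = 11
  + 1 = 12
  + 4 = 16
  + 1 = 17
Therefore res = [8, 11, 12, 16, 17].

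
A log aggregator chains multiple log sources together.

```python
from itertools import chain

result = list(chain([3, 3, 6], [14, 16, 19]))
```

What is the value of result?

Step 1: chain() concatenates iterables: [3, 3, 6] + [14, 16, 19].
Therefore result = [3, 3, 6, 14, 16, 19].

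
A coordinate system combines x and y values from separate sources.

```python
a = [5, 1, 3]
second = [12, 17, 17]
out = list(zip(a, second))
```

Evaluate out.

Step 1: zip pairs elements at same index:
  Index 0: (5, 12)
  Index 1: (1, 17)
  Index 2: (3, 17)
Therefore out = [(5, 12), (1, 17), (3, 17)].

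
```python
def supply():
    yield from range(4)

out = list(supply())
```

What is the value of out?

Step 1: yield from delegates to the iterable, yielding each element.
Step 2: Collected values: [0, 1, 2, 3].
Therefore out = [0, 1, 2, 3].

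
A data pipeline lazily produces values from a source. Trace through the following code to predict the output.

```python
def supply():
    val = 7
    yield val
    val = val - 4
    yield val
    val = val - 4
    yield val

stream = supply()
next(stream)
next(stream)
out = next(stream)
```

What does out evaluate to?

Step 1: Trace through generator execution:
  Yield 1: val starts at 7, yield 7
  Yield 2: val = 7 - 4 = 3, yield 3
  Yield 3: val = 3 - 4 = -1, yield -1
Step 2: First next() gets 7, second next() gets the second value, third next() yields -1.
Therefore out = -1.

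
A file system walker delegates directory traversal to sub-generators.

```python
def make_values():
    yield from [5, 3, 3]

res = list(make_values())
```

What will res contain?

Step 1: yield from delegates to the iterable, yielding each element.
Step 2: Collected values: [5, 3, 3].
Therefore res = [5, 3, 3].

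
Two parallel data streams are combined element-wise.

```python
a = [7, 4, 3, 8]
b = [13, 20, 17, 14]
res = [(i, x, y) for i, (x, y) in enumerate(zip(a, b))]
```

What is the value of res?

Step 1: enumerate(zip(a, b)) gives index with paired elements:
  i=0: (7, 13)
  i=1: (4, 20)
  i=2: (3, 17)
  i=3: (8, 14)
Therefore res = [(0, 7, 13), (1, 4, 20), (2, 3, 17), (3, 8, 14)].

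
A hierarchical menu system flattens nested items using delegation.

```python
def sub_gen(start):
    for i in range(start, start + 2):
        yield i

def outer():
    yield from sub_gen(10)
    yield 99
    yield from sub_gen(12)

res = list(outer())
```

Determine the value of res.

Step 1: outer() delegates to sub_gen(10):
  yield 10
  yield 11
Step 2: yield 99
Step 3: Delegates to sub_gen(12):
  yield 12
  yield 13
Therefore res = [10, 11, 99, 12, 13].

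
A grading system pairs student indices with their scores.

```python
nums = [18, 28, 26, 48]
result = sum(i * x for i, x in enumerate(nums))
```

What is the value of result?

Step 1: Compute i * x for each (i, x) in enumerate([18, 28, 26, 48]):
  i=0, x=18: 0*18 = 0
  i=1, x=28: 1*28 = 28
  i=2, x=26: 2*26 = 52
  i=3, x=48: 3*48 = 144
Step 2: sum = 0 + 28 + 52 + 144 = 224.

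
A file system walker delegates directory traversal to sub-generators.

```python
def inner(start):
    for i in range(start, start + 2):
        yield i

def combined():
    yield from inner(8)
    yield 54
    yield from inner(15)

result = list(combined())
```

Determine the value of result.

Step 1: combined() delegates to inner(8):
  yield 8
  yield 9
Step 2: yield 54
Step 3: Delegates to inner(15):
  yield 15
  yield 16
Therefore result = [8, 9, 54, 15, 16].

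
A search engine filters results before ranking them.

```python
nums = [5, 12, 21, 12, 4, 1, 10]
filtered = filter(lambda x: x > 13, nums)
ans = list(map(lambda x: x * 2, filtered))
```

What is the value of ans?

Step 1: Filter nums for elements > 13:
  5: removed
  12: removed
  21: kept
  12: removed
  4: removed
  1: removed
  10: removed
Step 2: Map x * 2 on filtered [21]:
  21 -> 42
Therefore ans = [42].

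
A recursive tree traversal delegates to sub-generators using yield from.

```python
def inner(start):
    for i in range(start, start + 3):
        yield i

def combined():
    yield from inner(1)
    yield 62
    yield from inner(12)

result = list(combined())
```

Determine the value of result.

Step 1: combined() delegates to inner(1):
  yield 1
  yield 2
  yield 3
Step 2: yield 62
Step 3: Delegates to inner(12):
  yield 12
  yield 13
  yield 14
Therefore result = [1, 2, 3, 62, 12, 13, 14].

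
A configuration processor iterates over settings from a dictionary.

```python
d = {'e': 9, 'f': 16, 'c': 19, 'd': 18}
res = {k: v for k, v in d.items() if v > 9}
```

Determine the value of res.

Step 1: Filter items where value > 9:
  'e': 9 <= 9: removed
  'f': 16 > 9: kept
  'c': 19 > 9: kept
  'd': 18 > 9: kept
Therefore res = {'f': 16, 'c': 19, 'd': 18}.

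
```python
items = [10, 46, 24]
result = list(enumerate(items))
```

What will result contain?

Step 1: enumerate pairs each element with its index:
  (0, 10)
  (1, 46)
  (2, 24)
Therefore result = [(0, 10), (1, 46), (2, 24)].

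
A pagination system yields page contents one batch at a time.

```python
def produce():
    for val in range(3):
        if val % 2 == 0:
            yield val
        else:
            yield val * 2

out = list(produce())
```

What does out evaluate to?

Step 1: For each val in range(3), yield val if even, else val*2:
  val=0 (even): yield 0
  val=1 (odd): yield 1*2 = 2
  val=2 (even): yield 2
Therefore out = [0, 2, 2].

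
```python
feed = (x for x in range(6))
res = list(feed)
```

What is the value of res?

Step 1: Generator expression iterates range(6): [0, 1, 2, 3, 4, 5].
Step 2: list() collects all values.
Therefore res = [0, 1, 2, 3, 4, 5].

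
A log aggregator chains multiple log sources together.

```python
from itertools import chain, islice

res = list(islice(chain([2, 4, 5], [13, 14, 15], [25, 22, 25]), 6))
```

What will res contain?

Step 1: chain([2, 4, 5], [13, 14, 15], [25, 22, 25]) = [2, 4, 5, 13, 14, 15, 25, 22, 25].
Step 2: islice takes first 6 elements: [2, 4, 5, 13, 14, 15].
Therefore res = [2, 4, 5, 13, 14, 15].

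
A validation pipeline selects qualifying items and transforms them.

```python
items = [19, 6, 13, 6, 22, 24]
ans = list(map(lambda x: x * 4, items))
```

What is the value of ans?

Step 1: Apply lambda x: x * 4 to each element:
  19 -> 76
  6 -> 24
  13 -> 52
  6 -> 24
  22 -> 88
  24 -> 96
Therefore ans = [76, 24, 52, 24, 88, 96].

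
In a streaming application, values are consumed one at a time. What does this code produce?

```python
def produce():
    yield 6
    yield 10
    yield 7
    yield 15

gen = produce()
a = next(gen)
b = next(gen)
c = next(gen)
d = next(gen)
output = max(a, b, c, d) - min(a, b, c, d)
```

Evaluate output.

Step 1: Create generator and consume all values:
  a = next(gen) = 6
  b = next(gen) = 10
  c = next(gen) = 7
  d = next(gen) = 15
Step 2: max = 15, min = 6, output = 15 - 6 = 9.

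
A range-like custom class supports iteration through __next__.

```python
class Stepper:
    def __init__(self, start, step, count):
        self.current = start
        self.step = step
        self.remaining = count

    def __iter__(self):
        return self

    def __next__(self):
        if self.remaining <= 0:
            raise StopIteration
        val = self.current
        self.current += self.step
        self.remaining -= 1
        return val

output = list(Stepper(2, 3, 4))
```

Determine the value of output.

Step 1: Stepper starts at 2, increments by 3, for 4 steps:
  Yield 2, then current += 3
  Yield 5, then current += 3
  Yield 8, then current += 3
  Yield 11, then current += 3
Therefore output = [2, 5, 8, 11].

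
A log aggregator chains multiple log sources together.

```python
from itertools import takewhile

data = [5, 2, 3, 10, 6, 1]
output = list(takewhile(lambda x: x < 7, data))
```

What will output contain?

Step 1: takewhile stops at first element >= 7:
  5 < 7: take
  2 < 7: take
  3 < 7: take
  10 >= 7: stop
Therefore output = [5, 2, 3].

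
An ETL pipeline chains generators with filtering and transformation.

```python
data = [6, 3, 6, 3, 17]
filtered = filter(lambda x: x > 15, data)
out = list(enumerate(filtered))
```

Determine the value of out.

Step 1: Filter [6, 3, 6, 3, 17] for > 15: [17].
Step 2: enumerate re-indexes from 0: [(0, 17)].
Therefore out = [(0, 17)].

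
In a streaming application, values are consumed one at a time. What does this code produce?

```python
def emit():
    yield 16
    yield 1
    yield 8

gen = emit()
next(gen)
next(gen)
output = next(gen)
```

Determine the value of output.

Step 1: emit() creates a generator.
Step 2: next(gen) yields 16 (consumed and discarded).
Step 3: next(gen) yields 1 (consumed and discarded).
Step 4: next(gen) yields 8, assigned to output.
Therefore output = 8.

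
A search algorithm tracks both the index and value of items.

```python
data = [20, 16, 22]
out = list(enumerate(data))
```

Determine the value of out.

Step 1: enumerate pairs each element with its index:
  (0, 20)
  (1, 16)
  (2, 22)
Therefore out = [(0, 20), (1, 16), (2, 22)].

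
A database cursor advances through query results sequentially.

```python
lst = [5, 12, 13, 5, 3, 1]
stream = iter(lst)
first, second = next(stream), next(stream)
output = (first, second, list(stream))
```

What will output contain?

Step 1: Create iterator over [5, 12, 13, 5, 3, 1].
Step 2: first = 5, second = 12.
Step 3: Remaining elements: [13, 5, 3, 1].
Therefore output = (5, 12, [13, 5, 3, 1]).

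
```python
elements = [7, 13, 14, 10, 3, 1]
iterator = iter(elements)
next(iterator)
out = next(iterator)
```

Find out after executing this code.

Step 1: Create iterator over [7, 13, 14, 10, 3, 1].
Step 2: next() consumes 7.
Step 3: next() returns 13.
Therefore out = 13.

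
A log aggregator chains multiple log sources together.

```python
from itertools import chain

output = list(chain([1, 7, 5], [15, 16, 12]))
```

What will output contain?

Step 1: chain() concatenates iterables: [1, 7, 5] + [15, 16, 12].
Therefore output = [1, 7, 5, 15, 16, 12].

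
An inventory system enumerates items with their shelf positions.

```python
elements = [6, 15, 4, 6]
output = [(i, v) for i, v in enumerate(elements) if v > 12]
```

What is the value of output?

Step 1: Filter enumerate([6, 15, 4, 6]) keeping v > 12:
  (0, 6): 6 <= 12, excluded
  (1, 15): 15 > 12, included
  (2, 4): 4 <= 12, excluded
  (3, 6): 6 <= 12, excluded
Therefore output = [(1, 15)].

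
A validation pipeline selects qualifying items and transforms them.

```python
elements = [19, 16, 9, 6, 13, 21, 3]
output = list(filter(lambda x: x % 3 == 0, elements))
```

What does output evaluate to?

Step 1: Filter elements divisible by 3:
  19 % 3 = 1: removed
  16 % 3 = 1: removed
  9 % 3 = 0: kept
  6 % 3 = 0: kept
  13 % 3 = 1: removed
  21 % 3 = 0: kept
  3 % 3 = 0: kept
Therefore output = [9, 6, 21, 3].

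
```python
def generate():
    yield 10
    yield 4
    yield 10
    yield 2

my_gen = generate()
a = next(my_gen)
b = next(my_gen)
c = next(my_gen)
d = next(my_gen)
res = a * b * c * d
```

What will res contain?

Step 1: Create generator and consume all values:
  a = next(my_gen) = 10
  b = next(my_gen) = 4
  c = next(my_gen) = 10
  d = next(my_gen) = 2
Step 2: res = 10 * 4 * 10 * 2 = 800.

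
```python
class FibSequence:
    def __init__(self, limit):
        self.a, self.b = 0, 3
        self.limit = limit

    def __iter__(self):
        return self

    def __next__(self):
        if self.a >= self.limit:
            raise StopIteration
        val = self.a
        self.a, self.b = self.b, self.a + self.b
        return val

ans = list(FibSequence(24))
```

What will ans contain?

Step 1: Fibonacci-like sequence (a=0, b=3) until >= 24:
  Yield 0, then a,b = 3,3
  Yield 3, then a,b = 3,6
  Yield 3, then a,b = 6,9
  Yield 6, then a,b = 9,15
  Yield 9, then a,b = 15,24
  Yield 15, then a,b = 24,39
Step 2: 24 >= 24, stop.
Therefore ans = [0, 3, 3, 6, 9, 15].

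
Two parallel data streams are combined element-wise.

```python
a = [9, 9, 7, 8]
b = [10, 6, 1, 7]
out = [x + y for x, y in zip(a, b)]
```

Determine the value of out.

Step 1: Add corresponding elements:
  9 + 10 = 19
  9 + 6 = 15
  7 + 1 = 8
  8 + 7 = 15
Therefore out = [19, 15, 8, 15].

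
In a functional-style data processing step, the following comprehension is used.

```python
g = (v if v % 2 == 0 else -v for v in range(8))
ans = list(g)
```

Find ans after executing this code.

Step 1: For each v in range(8), yield v if even, else -v:
  v=0: even, yield 0
  v=1: odd, yield -1
  v=2: even, yield 2
  v=3: odd, yield -3
  v=4: even, yield 4
  v=5: odd, yield -5
  v=6: even, yield 6
  v=7: odd, yield -7
Therefore ans = [0, -1, 2, -3, 4, -5, 6, -7].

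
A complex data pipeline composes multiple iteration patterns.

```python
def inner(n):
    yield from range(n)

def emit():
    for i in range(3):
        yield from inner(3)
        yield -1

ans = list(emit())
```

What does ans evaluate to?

Step 1: For each i in range(3):
  i=0: yield from inner(3) -> [0, 1, 2], then yield -1
  i=1: yield from inner(3) -> [0, 1, 2], then yield -1
  i=2: yield from inner(3) -> [0, 1, 2], then yield -1
Therefore ans = [0, 1, 2, -1, 0, 1, 2, -1, 0, 1, 2, -1].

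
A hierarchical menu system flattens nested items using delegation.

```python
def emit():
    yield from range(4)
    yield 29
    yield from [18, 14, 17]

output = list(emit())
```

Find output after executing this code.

Step 1: Trace yields in order:
  yield 0
  yield 1
  yield 2
  yield 3
  yield 29
  yield 18
  yield 14
  yield 17
Therefore output = [0, 1, 2, 3, 29, 18, 14, 17].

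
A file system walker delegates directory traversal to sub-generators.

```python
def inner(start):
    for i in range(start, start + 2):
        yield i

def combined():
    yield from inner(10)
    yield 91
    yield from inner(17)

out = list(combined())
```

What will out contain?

Step 1: combined() delegates to inner(10):
  yield 10
  yield 11
Step 2: yield 91
Step 3: Delegates to inner(17):
  yield 17
  yield 18
Therefore out = [10, 11, 91, 17, 18].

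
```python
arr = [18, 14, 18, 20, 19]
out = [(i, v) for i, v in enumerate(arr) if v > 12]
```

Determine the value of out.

Step 1: Filter enumerate([18, 14, 18, 20, 19]) keeping v > 12:
  (0, 18): 18 > 12, included
  (1, 14): 14 > 12, included
  (2, 18): 18 > 12, included
  (3, 20): 20 > 12, included
  (4, 19): 19 > 12, included
Therefore out = [(0, 18), (1, 14), (2, 18), (3, 20), (4, 19)].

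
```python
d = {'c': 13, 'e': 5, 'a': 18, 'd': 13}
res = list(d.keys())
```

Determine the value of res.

Step 1: d.keys() returns the dictionary keys in insertion order.
Therefore res = ['c', 'e', 'a', 'd'].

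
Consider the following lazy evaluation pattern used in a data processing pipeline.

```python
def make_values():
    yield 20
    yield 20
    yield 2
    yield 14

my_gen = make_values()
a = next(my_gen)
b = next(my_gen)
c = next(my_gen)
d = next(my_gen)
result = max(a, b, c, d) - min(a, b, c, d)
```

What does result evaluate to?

Step 1: Create generator and consume all values:
  a = next(my_gen) = 20
  b = next(my_gen) = 20
  c = next(my_gen) = 2
  d = next(my_gen) = 14
Step 2: max = 20, min = 2, result = 20 - 2 = 18.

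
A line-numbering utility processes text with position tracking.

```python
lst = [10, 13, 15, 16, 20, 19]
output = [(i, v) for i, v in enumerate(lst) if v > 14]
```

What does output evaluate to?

Step 1: Filter enumerate([10, 13, 15, 16, 20, 19]) keeping v > 14:
  (0, 10): 10 <= 14, excluded
  (1, 13): 13 <= 14, excluded
  (2, 15): 15 > 14, included
  (3, 16): 16 > 14, included
  (4, 20): 20 > 14, included
  (5, 19): 19 > 14, included
Therefore output = [(2, 15), (3, 16), (4, 20), (5, 19)].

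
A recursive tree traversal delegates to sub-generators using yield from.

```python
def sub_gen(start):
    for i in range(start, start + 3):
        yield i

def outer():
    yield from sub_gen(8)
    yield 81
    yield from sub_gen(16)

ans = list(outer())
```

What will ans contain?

Step 1: outer() delegates to sub_gen(8):
  yield 8
  yield 9
  yield 10
Step 2: yield 81
Step 3: Delegates to sub_gen(16):
  yield 16
  yield 17
  yield 18
Therefore ans = [8, 9, 10, 81, 16, 17, 18].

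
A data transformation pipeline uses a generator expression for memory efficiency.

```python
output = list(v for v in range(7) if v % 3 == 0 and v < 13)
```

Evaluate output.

Step 1: Filter range(7) where v % 3 == 0 and v < 13:
  v=0: both conditions met, included
  v=1: excluded (1 % 3 != 0)
  v=2: excluded (2 % 3 != 0)
  v=3: both conditions met, included
  v=4: excluded (4 % 3 != 0)
  v=5: excluded (5 % 3 != 0)
  v=6: both conditions met, included
Therefore output = [0, 3, 6].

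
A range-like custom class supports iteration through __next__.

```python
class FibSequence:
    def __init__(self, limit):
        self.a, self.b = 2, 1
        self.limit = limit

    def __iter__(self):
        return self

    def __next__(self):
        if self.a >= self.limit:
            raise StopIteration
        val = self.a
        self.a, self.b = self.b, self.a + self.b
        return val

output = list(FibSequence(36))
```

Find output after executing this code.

Step 1: Fibonacci-like sequence (a=2, b=1) until >= 36:
  Yield 2, then a,b = 1,3
  Yield 1, then a,b = 3,4
  Yield 3, then a,b = 4,7
  Yield 4, then a,b = 7,11
  Yield 7, then a,b = 11,18
  Yield 11, then a,b = 18,29
  Yield 18, then a,b = 29,47
  Yield 29, then a,b = 47,76
Step 2: 47 >= 36, stop.
Therefore output = [2, 1, 3, 4, 7, 11, 18, 29].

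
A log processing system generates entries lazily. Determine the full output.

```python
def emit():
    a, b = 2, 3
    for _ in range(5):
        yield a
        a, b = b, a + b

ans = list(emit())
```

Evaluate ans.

Step 1: Fibonacci-like sequence starting with a=2, b=3:
  Iteration 1: yield a=2, then a,b = 3,5
  Iteration 2: yield a=3, then a,b = 5,8
  Iteration 3: yield a=5, then a,b = 8,13
  Iteration 4: yield a=8, then a,b = 13,21
  Iteration 5: yield a=13, then a,b = 21,34
Therefore ans = [2, 3, 5, 8, 13].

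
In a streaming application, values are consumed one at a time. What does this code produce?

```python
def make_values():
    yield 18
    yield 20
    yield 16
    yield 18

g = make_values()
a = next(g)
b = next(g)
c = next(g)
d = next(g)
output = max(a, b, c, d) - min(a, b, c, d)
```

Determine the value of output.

Step 1: Create generator and consume all values:
  a = next(g) = 18
  b = next(g) = 20
  c = next(g) = 16
  d = next(g) = 18
Step 2: max = 20, min = 16, output = 20 - 16 = 4.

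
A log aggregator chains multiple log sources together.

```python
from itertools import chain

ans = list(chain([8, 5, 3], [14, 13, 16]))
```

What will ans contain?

Step 1: chain() concatenates iterables: [8, 5, 3] + [14, 13, 16].
Therefore ans = [8, 5, 3, 14, 13, 16].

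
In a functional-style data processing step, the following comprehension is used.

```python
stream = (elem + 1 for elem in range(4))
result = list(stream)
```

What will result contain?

Step 1: For each elem in range(4), compute elem+1:
  elem=0: 0+1 = 1
  elem=1: 1+1 = 2
  elem=2: 2+1 = 3
  elem=3: 3+1 = 4
Therefore result = [1, 2, 3, 4].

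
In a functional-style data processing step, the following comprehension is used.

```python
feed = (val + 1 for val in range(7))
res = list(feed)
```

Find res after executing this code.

Step 1: For each val in range(7), compute val+1:
  val=0: 0+1 = 1
  val=1: 1+1 = 2
  val=2: 2+1 = 3
  val=3: 3+1 = 4
  val=4: 4+1 = 5
  val=5: 5+1 = 6
  val=6: 6+1 = 7
Therefore res = [1, 2, 3, 4, 5, 6, 7].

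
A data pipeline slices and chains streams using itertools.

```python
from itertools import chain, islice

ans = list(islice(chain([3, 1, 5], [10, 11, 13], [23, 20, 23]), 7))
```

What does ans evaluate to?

Step 1: chain([3, 1, 5], [10, 11, 13], [23, 20, 23]) = [3, 1, 5, 10, 11, 13, 23, 20, 23].
Step 2: islice takes first 7 elements: [3, 1, 5, 10, 11, 13, 23].
Therefore ans = [3, 1, 5, 10, 11, 13, 23].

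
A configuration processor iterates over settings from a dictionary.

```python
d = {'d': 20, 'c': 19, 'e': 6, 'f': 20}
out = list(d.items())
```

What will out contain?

Step 1: d.items() returns (key, value) pairs in insertion order.
Therefore out = [('d', 20), ('c', 19), ('e', 6), ('f', 20)].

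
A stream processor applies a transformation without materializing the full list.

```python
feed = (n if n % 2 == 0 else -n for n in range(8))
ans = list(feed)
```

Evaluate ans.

Step 1: For each n in range(8), yield n if even, else -n:
  n=0: even, yield 0
  n=1: odd, yield -1
  n=2: even, yield 2
  n=3: odd, yield -3
  n=4: even, yield 4
  n=5: odd, yield -5
  n=6: even, yield 6
  n=7: odd, yield -7
Therefore ans = [0, -1, 2, -3, 4, -5, 6, -7].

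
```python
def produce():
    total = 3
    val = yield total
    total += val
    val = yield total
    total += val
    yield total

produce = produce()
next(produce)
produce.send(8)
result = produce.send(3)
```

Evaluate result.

Step 1: next() -> yield total=3.
Step 2: send(8) -> val=8, total = 3+8 = 11, yield 11.
Step 3: send(3) -> val=3, total = 11+3 = 14, yield 14.
Therefore result = 14.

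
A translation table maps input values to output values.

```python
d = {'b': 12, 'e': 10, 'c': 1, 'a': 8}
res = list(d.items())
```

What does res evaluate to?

Step 1: d.items() returns (key, value) pairs in insertion order.
Therefore res = [('b', 12), ('e', 10), ('c', 1), ('a', 8)].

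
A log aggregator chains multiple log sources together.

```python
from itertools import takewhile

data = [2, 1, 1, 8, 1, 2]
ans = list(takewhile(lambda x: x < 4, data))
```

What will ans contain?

Step 1: takewhile stops at first element >= 4:
  2 < 4: take
  1 < 4: take
  1 < 4: take
  8 >= 4: stop
Therefore ans = [2, 1, 1].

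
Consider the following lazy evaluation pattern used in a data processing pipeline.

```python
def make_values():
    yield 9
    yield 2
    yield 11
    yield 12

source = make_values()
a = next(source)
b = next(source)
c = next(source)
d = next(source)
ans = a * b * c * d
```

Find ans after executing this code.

Step 1: Create generator and consume all values:
  a = next(source) = 9
  b = next(source) = 2
  c = next(source) = 11
  d = next(source) = 12
Step 2: ans = 9 * 2 * 11 * 12 = 2376.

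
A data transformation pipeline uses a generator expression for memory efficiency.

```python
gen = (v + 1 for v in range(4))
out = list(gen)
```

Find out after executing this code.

Step 1: For each v in range(4), compute v+1:
  v=0: 0+1 = 1
  v=1: 1+1 = 2
  v=2: 2+1 = 3
  v=3: 3+1 = 4
Therefore out = [1, 2, 3, 4].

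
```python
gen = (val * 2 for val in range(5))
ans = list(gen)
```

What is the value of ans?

Step 1: For each val in range(5), compute val*2:
  val=0: 0*2 = 0
  val=1: 1*2 = 2
  val=2: 2*2 = 4
  val=3: 3*2 = 6
  val=4: 4*2 = 8
Therefore ans = [0, 2, 4, 6, 8].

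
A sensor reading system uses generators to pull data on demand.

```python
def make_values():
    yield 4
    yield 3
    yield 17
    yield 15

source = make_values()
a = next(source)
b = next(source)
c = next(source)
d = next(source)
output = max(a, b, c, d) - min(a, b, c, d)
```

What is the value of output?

Step 1: Create generator and consume all values:
  a = next(source) = 4
  b = next(source) = 3
  c = next(source) = 17
  d = next(source) = 15
Step 2: max = 17, min = 3, output = 17 - 3 = 14.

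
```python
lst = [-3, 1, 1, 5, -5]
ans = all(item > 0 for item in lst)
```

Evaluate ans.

Step 1: Check item > 0 for each element in [-3, 1, 1, 5, -5]:
  -3 > 0: False
  1 > 0: True
  1 > 0: True
  5 > 0: True
  -5 > 0: False
Step 2: all() returns False.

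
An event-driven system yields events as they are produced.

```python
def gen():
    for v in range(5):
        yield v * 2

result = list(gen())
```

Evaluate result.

Step 1: For each v in range(5), yield v * 2:
  v=0: yield 0 * 2 = 0
  v=1: yield 1 * 2 = 2
  v=2: yield 2 * 2 = 4
  v=3: yield 3 * 2 = 6
  v=4: yield 4 * 2 = 8
Therefore result = [0, 2, 4, 6, 8].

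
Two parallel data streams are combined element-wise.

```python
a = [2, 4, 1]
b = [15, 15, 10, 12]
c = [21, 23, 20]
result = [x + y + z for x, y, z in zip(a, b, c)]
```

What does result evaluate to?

Step 1: zip three lists (truncates to shortest, len=3):
  2 + 15 + 21 = 38
  4 + 15 + 23 = 42
  1 + 10 + 20 = 31
Therefore result = [38, 42, 31].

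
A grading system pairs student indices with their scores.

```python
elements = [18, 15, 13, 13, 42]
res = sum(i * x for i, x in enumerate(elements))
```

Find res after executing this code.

Step 1: Compute i * x for each (i, x) in enumerate([18, 15, 13, 13, 42]):
  i=0, x=18: 0*18 = 0
  i=1, x=15: 1*15 = 15
  i=2, x=13: 2*13 = 26
  i=3, x=13: 3*13 = 39
  i=4, x=42: 4*42 = 168
Step 2: sum = 0 + 15 + 26 + 39 + 168 = 248.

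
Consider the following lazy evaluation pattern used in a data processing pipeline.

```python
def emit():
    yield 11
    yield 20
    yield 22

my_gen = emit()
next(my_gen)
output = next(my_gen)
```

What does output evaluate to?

Step 1: emit() creates a generator.
Step 2: next(my_gen) yields 11 (consumed and discarded).
Step 3: next(my_gen) yields 20, assigned to output.
Therefore output = 20.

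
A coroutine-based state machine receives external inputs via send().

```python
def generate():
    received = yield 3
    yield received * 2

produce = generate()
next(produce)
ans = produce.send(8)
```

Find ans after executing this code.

Step 1: next(produce) advances to first yield, producing 3.
Step 2: send(8) resumes, received = 8.
Step 3: yield received * 2 = 8 * 2 = 16.
Therefore ans = 16.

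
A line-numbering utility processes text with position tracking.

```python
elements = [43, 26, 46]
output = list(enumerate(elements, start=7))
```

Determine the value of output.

Step 1: enumerate with start=7:
  (7, 43)
  (8, 26)
  (9, 46)
Therefore output = [(7, 43), (8, 26), (9, 46)].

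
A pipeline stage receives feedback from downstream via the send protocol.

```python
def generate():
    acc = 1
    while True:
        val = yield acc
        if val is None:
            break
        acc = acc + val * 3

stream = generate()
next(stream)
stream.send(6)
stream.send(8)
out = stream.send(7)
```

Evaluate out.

Step 1: next() -> yield acc=1.
Step 2: send(6) -> val=6, acc = 1 + 6*3 = 19, yield 19.
Step 3: send(8) -> val=8, acc = 19 + 8*3 = 43, yield 43.
Step 4: send(7) -> val=7, acc = 43 + 7*3 = 64, yield 64.
Therefore out = 64.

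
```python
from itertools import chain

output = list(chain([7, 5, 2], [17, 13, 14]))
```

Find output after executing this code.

Step 1: chain() concatenates iterables: [7, 5, 2] + [17, 13, 14].
Therefore output = [7, 5, 2, 17, 13, 14].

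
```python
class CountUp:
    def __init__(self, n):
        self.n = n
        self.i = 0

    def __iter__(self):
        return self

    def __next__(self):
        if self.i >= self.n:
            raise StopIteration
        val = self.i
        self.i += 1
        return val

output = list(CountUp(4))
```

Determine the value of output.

Step 1: CountUp(4) creates an iterator counting 0 to 3.
Step 2: list() consumes all values: [0, 1, 2, 3].
Therefore output = [0, 1, 2, 3].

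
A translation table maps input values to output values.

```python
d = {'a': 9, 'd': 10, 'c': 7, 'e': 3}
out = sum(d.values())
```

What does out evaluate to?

Step 1: d.values() = [9, 10, 7, 3].
Step 2: sum = 29.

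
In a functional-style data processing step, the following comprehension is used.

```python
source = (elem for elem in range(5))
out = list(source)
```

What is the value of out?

Step 1: Generator expression iterates range(5): [0, 1, 2, 3, 4].
Step 2: list() collects all values.
Therefore out = [0, 1, 2, 3, 4].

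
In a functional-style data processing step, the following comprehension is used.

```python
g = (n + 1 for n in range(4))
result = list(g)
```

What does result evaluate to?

Step 1: For each n in range(4), compute n+1:
  n=0: 0+1 = 1
  n=1: 1+1 = 2
  n=2: 2+1 = 3
  n=3: 3+1 = 4
Therefore result = [1, 2, 3, 4].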